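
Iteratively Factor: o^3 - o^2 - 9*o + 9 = (o - 3)*(o^2 + 2*o - 3) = (o - 3)*(o + 3)*(o - 1)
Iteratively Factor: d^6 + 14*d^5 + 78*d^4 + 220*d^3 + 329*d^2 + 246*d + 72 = (d + 4)*(d^5 + 10*d^4 + 38*d^3 + 68*d^2 + 57*d + 18) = (d + 3)*(d + 4)*(d^4 + 7*d^3 + 17*d^2 + 17*d + 6) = (d + 3)^2*(d + 4)*(d^3 + 4*d^2 + 5*d + 2) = (d + 1)*(d + 3)^2*(d + 4)*(d^2 + 3*d + 2) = (d + 1)*(d + 2)*(d + 3)^2*(d + 4)*(d + 1)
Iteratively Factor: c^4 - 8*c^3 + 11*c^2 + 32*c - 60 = (c - 2)*(c^3 - 6*c^2 - c + 30) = (c - 2)*(c + 2)*(c^2 - 8*c + 15) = (c - 3)*(c - 2)*(c + 2)*(c - 5)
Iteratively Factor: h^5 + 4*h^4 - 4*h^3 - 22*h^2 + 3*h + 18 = (h + 3)*(h^4 + h^3 - 7*h^2 - h + 6) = (h - 2)*(h + 3)*(h^3 + 3*h^2 - h - 3) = (h - 2)*(h + 1)*(h + 3)*(h^2 + 2*h - 3) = (h - 2)*(h + 1)*(h + 3)^2*(h - 1)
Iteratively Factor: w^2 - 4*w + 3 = (w - 1)*(w - 3)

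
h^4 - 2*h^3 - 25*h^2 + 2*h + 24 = (h - 6)*(h - 1)*(h + 1)*(h + 4)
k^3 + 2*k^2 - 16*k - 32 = (k - 4)*(k + 2)*(k + 4)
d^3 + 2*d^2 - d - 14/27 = (d - 2/3)*(d + 1/3)*(d + 7/3)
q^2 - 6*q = q*(q - 6)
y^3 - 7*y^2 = y^2*(y - 7)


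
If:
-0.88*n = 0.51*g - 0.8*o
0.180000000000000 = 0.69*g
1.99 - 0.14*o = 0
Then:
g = 0.26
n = 12.77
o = 14.21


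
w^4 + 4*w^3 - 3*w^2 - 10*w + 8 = (w - 1)^2*(w + 2)*(w + 4)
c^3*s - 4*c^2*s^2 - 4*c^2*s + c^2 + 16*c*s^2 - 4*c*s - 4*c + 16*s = (c - 4)*(c - 4*s)*(c*s + 1)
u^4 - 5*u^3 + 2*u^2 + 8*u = u*(u - 4)*(u - 2)*(u + 1)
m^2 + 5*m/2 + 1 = (m + 1/2)*(m + 2)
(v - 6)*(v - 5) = v^2 - 11*v + 30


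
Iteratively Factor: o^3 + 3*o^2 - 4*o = (o + 4)*(o^2 - o) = (o - 1)*(o + 4)*(o)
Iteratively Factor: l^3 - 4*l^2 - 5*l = (l - 5)*(l^2 + l) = l*(l - 5)*(l + 1)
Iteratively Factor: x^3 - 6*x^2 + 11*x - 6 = (x - 1)*(x^2 - 5*x + 6) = (x - 2)*(x - 1)*(x - 3)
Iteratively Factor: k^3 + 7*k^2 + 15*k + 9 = (k + 3)*(k^2 + 4*k + 3) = (k + 3)^2*(k + 1)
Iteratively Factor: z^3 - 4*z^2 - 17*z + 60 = (z + 4)*(z^2 - 8*z + 15) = (z - 3)*(z + 4)*(z - 5)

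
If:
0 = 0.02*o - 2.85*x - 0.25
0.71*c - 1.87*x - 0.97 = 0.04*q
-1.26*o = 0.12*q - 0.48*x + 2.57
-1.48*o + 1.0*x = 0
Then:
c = -0.06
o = -0.06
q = -21.14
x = -0.09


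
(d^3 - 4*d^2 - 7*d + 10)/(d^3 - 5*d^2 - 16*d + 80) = (d^2 + d - 2)/(d^2 - 16)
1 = 1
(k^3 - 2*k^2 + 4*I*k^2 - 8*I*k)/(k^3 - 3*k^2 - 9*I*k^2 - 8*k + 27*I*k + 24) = (k^3 + k^2*(-2 + 4*I) - 8*I*k)/(k^3 + k^2*(-3 - 9*I) + k*(-8 + 27*I) + 24)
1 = 1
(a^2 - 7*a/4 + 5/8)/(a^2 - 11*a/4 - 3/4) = (-8*a^2 + 14*a - 5)/(2*(-4*a^2 + 11*a + 3))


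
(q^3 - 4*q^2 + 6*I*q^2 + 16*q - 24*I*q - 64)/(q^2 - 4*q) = q + 6*I + 16/q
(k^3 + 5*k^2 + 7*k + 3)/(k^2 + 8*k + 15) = (k^2 + 2*k + 1)/(k + 5)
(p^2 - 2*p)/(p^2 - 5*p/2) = 2*(p - 2)/(2*p - 5)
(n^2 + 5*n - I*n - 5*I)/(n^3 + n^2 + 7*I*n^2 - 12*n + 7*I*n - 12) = (n^2 + n*(5 - I) - 5*I)/(n^3 + n^2*(1 + 7*I) + n*(-12 + 7*I) - 12)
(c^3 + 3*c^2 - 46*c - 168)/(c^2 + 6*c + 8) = (c^2 - c - 42)/(c + 2)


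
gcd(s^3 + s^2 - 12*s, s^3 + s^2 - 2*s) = s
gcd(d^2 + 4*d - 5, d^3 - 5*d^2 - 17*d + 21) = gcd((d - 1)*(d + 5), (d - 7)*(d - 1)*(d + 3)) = d - 1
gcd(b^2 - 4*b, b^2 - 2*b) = b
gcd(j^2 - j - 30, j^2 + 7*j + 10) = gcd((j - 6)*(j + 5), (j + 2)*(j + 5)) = j + 5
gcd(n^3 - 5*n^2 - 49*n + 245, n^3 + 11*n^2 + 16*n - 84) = n + 7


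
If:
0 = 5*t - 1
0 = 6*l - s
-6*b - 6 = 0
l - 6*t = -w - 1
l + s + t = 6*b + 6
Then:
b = -1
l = -1/35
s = -6/35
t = 1/5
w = 8/35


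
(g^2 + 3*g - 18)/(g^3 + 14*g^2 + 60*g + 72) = (g - 3)/(g^2 + 8*g + 12)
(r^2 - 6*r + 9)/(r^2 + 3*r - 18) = (r - 3)/(r + 6)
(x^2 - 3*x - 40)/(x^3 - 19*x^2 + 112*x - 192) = (x + 5)/(x^2 - 11*x + 24)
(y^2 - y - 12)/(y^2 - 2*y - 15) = (y - 4)/(y - 5)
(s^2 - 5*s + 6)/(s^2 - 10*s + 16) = (s - 3)/(s - 8)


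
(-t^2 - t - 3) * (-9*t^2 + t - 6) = 9*t^4 + 8*t^3 + 32*t^2 + 3*t + 18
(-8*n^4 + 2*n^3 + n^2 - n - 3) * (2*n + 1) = -16*n^5 - 4*n^4 + 4*n^3 - n^2 - 7*n - 3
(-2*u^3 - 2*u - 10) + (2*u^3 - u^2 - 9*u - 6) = -u^2 - 11*u - 16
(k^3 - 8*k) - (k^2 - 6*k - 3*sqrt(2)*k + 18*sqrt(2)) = k^3 - k^2 - 2*k + 3*sqrt(2)*k - 18*sqrt(2)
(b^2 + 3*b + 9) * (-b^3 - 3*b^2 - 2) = -b^5 - 6*b^4 - 18*b^3 - 29*b^2 - 6*b - 18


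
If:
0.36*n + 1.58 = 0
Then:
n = -4.39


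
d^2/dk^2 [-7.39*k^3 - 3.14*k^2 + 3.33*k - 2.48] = -44.34*k - 6.28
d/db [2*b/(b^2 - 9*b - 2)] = 2*(-b^2 - 2)/(b^4 - 18*b^3 + 77*b^2 + 36*b + 4)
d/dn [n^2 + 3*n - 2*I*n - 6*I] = 2*n + 3 - 2*I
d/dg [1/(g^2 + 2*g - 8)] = 2*(-g - 1)/(g^2 + 2*g - 8)^2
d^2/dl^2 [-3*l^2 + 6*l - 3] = -6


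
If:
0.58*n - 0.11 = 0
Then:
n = 0.19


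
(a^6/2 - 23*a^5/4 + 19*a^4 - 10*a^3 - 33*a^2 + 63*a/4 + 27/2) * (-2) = -a^6 + 23*a^5/2 - 38*a^4 + 20*a^3 + 66*a^2 - 63*a/2 - 27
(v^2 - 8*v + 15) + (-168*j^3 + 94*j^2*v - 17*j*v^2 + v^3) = -168*j^3 + 94*j^2*v - 17*j*v^2 + v^3 + v^2 - 8*v + 15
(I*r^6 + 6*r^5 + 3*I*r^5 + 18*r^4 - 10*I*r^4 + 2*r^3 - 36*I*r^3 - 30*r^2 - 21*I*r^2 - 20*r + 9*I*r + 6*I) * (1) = I*r^6 + 6*r^5 + 3*I*r^5 + 18*r^4 - 10*I*r^4 + 2*r^3 - 36*I*r^3 - 30*r^2 - 21*I*r^2 - 20*r + 9*I*r + 6*I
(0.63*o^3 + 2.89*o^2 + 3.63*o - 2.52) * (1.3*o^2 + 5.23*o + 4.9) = 0.819*o^5 + 7.0519*o^4 + 22.9207*o^3 + 29.8699*o^2 + 4.6074*o - 12.348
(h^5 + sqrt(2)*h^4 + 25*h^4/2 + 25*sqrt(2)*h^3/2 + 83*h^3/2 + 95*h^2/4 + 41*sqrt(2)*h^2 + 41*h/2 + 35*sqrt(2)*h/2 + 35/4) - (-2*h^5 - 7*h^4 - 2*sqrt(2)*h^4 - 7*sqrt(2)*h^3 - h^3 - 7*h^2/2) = 3*h^5 + 3*sqrt(2)*h^4 + 39*h^4/2 + 39*sqrt(2)*h^3/2 + 85*h^3/2 + 109*h^2/4 + 41*sqrt(2)*h^2 + 41*h/2 + 35*sqrt(2)*h/2 + 35/4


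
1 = 1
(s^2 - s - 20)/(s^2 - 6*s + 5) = (s + 4)/(s - 1)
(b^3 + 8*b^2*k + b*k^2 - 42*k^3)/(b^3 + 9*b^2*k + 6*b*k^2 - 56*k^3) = (b + 3*k)/(b + 4*k)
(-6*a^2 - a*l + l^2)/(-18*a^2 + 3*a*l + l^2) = (2*a + l)/(6*a + l)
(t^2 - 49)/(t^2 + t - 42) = (t - 7)/(t - 6)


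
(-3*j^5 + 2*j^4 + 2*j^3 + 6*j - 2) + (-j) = -3*j^5 + 2*j^4 + 2*j^3 + 5*j - 2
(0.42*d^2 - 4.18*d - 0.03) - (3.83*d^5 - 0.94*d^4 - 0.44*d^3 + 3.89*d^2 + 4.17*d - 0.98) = -3.83*d^5 + 0.94*d^4 + 0.44*d^3 - 3.47*d^2 - 8.35*d + 0.95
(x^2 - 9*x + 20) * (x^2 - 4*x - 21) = x^4 - 13*x^3 + 35*x^2 + 109*x - 420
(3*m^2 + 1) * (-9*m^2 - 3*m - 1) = -27*m^4 - 9*m^3 - 12*m^2 - 3*m - 1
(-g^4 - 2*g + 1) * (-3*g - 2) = 3*g^5 + 2*g^4 + 6*g^2 + g - 2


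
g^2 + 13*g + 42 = (g + 6)*(g + 7)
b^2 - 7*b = b*(b - 7)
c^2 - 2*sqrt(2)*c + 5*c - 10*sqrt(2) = (c + 5)*(c - 2*sqrt(2))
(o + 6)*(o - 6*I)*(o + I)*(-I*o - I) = -I*o^4 - 5*o^3 - 7*I*o^3 - 35*o^2 - 12*I*o^2 - 30*o - 42*I*o - 36*I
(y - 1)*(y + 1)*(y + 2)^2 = y^4 + 4*y^3 + 3*y^2 - 4*y - 4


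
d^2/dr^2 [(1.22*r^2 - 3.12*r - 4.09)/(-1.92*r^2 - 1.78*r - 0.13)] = (31.34208*r^3 + 92.291328*r^2 + 79.195392*r + 22.390612)/(7.077888*r^6 + 19.685376*r^5 + 19.68768*r^4 + 8.30548*r^3 + 1.33302*r^2 + 0.090246*r + 0.002197)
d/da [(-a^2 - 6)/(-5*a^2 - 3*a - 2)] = (3*a^2 - 56*a - 18)/(25*a^4 + 30*a^3 + 29*a^2 + 12*a + 4)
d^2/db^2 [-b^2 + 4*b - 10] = -2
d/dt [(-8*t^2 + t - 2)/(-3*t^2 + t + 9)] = (-5*t^2 - 156*t + 11)/(9*t^4 - 6*t^3 - 53*t^2 + 18*t + 81)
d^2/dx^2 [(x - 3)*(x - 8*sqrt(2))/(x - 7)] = 8*(7 - 8*sqrt(2))/(x^3 - 21*x^2 + 147*x - 343)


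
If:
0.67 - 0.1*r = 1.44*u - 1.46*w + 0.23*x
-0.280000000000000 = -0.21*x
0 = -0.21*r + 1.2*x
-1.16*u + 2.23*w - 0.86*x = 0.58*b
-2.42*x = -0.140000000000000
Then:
No Solution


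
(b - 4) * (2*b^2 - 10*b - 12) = 2*b^3 - 18*b^2 + 28*b + 48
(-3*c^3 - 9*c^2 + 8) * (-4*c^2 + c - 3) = 12*c^5 + 33*c^4 - 5*c^2 + 8*c - 24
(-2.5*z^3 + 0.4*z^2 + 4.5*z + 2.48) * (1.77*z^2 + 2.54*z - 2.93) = -4.425*z^5 - 5.642*z^4 + 16.306*z^3 + 14.6476*z^2 - 6.8858*z - 7.2664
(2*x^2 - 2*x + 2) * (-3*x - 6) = -6*x^3 - 6*x^2 + 6*x - 12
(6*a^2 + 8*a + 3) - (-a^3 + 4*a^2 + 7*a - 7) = a^3 + 2*a^2 + a + 10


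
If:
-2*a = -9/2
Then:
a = 9/4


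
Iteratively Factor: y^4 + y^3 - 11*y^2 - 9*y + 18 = (y - 3)*(y^3 + 4*y^2 + y - 6) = (y - 3)*(y - 1)*(y^2 + 5*y + 6) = (y - 3)*(y - 1)*(y + 3)*(y + 2)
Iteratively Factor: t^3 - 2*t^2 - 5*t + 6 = (t + 2)*(t^2 - 4*t + 3) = (t - 1)*(t + 2)*(t - 3)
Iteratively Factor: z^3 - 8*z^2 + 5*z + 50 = (z + 2)*(z^2 - 10*z + 25) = (z - 5)*(z + 2)*(z - 5)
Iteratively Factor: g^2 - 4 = (g + 2)*(g - 2)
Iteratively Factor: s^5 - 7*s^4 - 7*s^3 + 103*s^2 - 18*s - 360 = (s - 5)*(s^4 - 2*s^3 - 17*s^2 + 18*s + 72) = (s - 5)*(s + 2)*(s^3 - 4*s^2 - 9*s + 36) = (s - 5)*(s + 2)*(s + 3)*(s^2 - 7*s + 12) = (s - 5)*(s - 4)*(s + 2)*(s + 3)*(s - 3)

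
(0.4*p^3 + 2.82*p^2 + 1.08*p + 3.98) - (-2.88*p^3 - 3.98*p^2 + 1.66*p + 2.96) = 3.28*p^3 + 6.8*p^2 - 0.58*p + 1.02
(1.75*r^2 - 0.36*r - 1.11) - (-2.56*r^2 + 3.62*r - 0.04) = 4.31*r^2 - 3.98*r - 1.07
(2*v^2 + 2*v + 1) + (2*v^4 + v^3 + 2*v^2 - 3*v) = 2*v^4 + v^3 + 4*v^2 - v + 1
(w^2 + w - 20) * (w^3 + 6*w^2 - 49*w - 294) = w^5 + 7*w^4 - 63*w^3 - 463*w^2 + 686*w + 5880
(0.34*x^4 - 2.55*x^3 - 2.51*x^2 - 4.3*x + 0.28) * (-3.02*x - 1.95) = -1.0268*x^5 + 7.038*x^4 + 12.5527*x^3 + 17.8805*x^2 + 7.5394*x - 0.546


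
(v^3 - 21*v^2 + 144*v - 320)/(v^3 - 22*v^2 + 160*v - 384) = (v - 5)/(v - 6)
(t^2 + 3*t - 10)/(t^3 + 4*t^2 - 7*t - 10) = 1/(t + 1)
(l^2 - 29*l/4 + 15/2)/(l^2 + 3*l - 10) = (4*l^2 - 29*l + 30)/(4*(l^2 + 3*l - 10))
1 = 1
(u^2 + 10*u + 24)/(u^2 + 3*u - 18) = (u + 4)/(u - 3)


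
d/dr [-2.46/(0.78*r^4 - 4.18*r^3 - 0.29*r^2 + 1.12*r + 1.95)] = (7.6752*r^3 - 30.8484*r^2 - 1.4268*r + 2.7552)/(0.78*r^4 - 4.18*r^3 - 0.29*r^2 + 1.12*r + 1.95)^2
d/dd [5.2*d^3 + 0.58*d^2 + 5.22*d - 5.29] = 15.6*d^2 + 1.16*d + 5.22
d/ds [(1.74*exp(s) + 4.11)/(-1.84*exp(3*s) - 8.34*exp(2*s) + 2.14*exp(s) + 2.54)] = (6.4032*exp(3*s) + 37.1988*exp(2*s) + 68.5548*exp(s) - 4.3758)*exp(s)/(3.3856*exp(6*s) + 30.6912*exp(5*s) + 61.6804*exp(4*s) - 45.0424*exp(3*s) - 37.7876*exp(2*s) + 10.8712*exp(s) + 6.4516)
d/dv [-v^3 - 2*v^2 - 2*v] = -3*v^2 - 4*v - 2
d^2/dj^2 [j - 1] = 0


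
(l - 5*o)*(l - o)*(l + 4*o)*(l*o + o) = l^4*o - 2*l^3*o^2 + l^3*o - 19*l^2*o^3 - 2*l^2*o^2 + 20*l*o^4 - 19*l*o^3 + 20*o^4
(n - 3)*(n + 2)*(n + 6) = n^3 + 5*n^2 - 12*n - 36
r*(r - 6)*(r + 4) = r^3 - 2*r^2 - 24*r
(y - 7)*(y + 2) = y^2 - 5*y - 14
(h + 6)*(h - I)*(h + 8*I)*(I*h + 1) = I*h^4 - 6*h^3 + 6*I*h^3 - 36*h^2 + 15*I*h^2 + 8*h + 90*I*h + 48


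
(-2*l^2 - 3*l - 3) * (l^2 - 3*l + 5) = -2*l^4 + 3*l^3 - 4*l^2 - 6*l - 15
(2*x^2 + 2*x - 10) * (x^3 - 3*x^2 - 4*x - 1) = 2*x^5 - 4*x^4 - 24*x^3 + 20*x^2 + 38*x + 10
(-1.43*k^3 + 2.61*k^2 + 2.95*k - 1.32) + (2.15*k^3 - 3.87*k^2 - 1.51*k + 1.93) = 0.72*k^3 - 1.26*k^2 + 1.44*k + 0.61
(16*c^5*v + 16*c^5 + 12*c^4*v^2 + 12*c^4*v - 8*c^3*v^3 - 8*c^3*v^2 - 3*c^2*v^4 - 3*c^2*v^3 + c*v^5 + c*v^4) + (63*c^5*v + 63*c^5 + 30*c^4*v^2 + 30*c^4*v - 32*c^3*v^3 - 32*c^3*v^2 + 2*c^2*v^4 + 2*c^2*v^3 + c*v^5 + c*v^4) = 79*c^5*v + 79*c^5 + 42*c^4*v^2 + 42*c^4*v - 40*c^3*v^3 - 40*c^3*v^2 - c^2*v^4 - c^2*v^3 + 2*c*v^5 + 2*c*v^4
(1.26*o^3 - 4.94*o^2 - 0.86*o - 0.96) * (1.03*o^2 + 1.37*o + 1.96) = 1.2978*o^5 - 3.362*o^4 - 5.184*o^3 - 11.8494*o^2 - 3.0008*o - 1.8816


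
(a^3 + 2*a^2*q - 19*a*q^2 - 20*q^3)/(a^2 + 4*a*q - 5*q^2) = (-a^2 + 3*a*q + 4*q^2)/(-a + q)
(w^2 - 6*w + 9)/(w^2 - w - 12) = (-w^2 + 6*w - 9)/(-w^2 + w + 12)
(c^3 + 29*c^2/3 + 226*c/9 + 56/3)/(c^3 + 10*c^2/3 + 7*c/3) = (c^2 + 22*c/3 + 8)/(c*(c + 1))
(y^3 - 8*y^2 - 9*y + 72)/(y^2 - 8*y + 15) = (y^2 - 5*y - 24)/(y - 5)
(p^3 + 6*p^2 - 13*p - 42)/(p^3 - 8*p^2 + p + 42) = (p + 7)/(p - 7)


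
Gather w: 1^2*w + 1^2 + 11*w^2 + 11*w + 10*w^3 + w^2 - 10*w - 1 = 10*w^3 + 12*w^2 + 2*w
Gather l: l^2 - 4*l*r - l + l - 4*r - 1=l^2 - 4*l*r - 4*r - 1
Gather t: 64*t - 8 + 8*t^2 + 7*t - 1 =8*t^2 + 71*t - 9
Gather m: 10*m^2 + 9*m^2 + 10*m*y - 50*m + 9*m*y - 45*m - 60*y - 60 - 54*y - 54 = 19*m^2 + m*(19*y - 95) - 114*y - 114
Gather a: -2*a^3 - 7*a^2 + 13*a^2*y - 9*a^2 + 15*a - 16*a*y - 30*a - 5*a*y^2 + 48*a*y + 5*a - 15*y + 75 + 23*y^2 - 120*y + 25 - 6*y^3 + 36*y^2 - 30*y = -2*a^3 + a^2*(13*y - 16) + a*(-5*y^2 + 32*y - 10) - 6*y^3 + 59*y^2 - 165*y + 100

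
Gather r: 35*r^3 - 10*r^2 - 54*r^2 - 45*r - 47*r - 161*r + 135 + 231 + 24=35*r^3 - 64*r^2 - 253*r + 390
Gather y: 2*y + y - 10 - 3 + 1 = 3*y - 12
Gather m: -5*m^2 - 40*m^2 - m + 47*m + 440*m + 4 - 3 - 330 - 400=-45*m^2 + 486*m - 729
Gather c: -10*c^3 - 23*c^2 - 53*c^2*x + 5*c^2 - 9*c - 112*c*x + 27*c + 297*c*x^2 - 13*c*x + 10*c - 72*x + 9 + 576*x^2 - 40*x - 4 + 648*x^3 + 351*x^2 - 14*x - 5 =-10*c^3 + c^2*(-53*x - 18) + c*(297*x^2 - 125*x + 28) + 648*x^3 + 927*x^2 - 126*x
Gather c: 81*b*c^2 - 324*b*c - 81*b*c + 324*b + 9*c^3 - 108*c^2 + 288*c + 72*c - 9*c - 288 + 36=324*b + 9*c^3 + c^2*(81*b - 108) + c*(351 - 405*b) - 252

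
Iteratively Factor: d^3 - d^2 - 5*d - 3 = (d + 1)*(d^2 - 2*d - 3) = (d - 3)*(d + 1)*(d + 1)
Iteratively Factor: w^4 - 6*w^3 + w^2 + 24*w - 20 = (w - 2)*(w^3 - 4*w^2 - 7*w + 10) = (w - 2)*(w + 2)*(w^2 - 6*w + 5) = (w - 2)*(w - 1)*(w + 2)*(w - 5)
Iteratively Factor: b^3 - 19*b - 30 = (b + 2)*(b^2 - 2*b - 15) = (b - 5)*(b + 2)*(b + 3)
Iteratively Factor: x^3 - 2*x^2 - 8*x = (x)*(x^2 - 2*x - 8) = x*(x + 2)*(x - 4)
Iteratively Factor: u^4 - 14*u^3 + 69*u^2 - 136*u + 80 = (u - 5)*(u^3 - 9*u^2 + 24*u - 16) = (u - 5)*(u - 4)*(u^2 - 5*u + 4) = (u - 5)*(u - 4)^2*(u - 1)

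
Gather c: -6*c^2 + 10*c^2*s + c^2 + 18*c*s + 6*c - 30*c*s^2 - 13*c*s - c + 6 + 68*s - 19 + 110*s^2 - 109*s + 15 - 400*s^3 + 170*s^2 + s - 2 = c^2*(10*s - 5) + c*(-30*s^2 + 5*s + 5) - 400*s^3 + 280*s^2 - 40*s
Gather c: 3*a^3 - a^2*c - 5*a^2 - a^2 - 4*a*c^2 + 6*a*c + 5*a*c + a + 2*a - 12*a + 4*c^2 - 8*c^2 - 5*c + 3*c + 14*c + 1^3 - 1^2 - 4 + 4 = 3*a^3 - 6*a^2 - 9*a + c^2*(-4*a - 4) + c*(-a^2 + 11*a + 12)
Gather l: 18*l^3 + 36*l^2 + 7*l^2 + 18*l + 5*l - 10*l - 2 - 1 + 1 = 18*l^3 + 43*l^2 + 13*l - 2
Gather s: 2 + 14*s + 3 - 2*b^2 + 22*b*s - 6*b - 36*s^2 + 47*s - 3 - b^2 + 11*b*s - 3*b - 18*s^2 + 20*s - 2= -3*b^2 - 9*b - 54*s^2 + s*(33*b + 81)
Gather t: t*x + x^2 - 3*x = t*x + x^2 - 3*x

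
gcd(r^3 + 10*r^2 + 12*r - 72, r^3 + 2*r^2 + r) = 1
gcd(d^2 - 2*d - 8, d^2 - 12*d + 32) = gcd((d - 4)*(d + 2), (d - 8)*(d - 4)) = d - 4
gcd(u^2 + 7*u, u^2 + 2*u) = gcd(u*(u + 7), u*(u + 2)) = u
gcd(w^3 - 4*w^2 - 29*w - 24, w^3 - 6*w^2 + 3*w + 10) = w + 1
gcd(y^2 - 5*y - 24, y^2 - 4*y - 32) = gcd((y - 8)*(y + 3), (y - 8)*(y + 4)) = y - 8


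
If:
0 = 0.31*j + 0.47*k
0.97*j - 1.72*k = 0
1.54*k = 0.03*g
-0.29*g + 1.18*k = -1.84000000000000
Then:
No Solution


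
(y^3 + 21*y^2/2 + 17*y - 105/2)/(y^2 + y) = (2*y^3 + 21*y^2 + 34*y - 105)/(2*y*(y + 1))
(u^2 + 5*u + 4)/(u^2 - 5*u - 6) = (u + 4)/(u - 6)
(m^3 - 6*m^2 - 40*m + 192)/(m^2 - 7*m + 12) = (m^2 - 2*m - 48)/(m - 3)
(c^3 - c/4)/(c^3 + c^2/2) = (c - 1/2)/c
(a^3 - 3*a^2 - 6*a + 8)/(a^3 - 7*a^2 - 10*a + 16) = (a - 4)/(a - 8)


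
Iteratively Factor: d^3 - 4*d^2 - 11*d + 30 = (d - 2)*(d^2 - 2*d - 15) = (d - 5)*(d - 2)*(d + 3)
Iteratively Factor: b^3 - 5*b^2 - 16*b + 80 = (b - 4)*(b^2 - b - 20) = (b - 4)*(b + 4)*(b - 5)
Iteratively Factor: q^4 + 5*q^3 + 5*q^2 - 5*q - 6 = (q + 2)*(q^3 + 3*q^2 - q - 3) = (q + 2)*(q + 3)*(q^2 - 1) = (q - 1)*(q + 2)*(q + 3)*(q + 1)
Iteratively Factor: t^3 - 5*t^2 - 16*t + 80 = (t - 4)*(t^2 - t - 20) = (t - 5)*(t - 4)*(t + 4)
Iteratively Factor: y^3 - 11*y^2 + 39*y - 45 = (y - 3)*(y^2 - 8*y + 15) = (y - 3)^2*(y - 5)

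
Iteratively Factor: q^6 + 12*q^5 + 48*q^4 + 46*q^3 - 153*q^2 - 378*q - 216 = (q + 1)*(q^5 + 11*q^4 + 37*q^3 + 9*q^2 - 162*q - 216) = (q + 1)*(q + 3)*(q^4 + 8*q^3 + 13*q^2 - 30*q - 72) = (q + 1)*(q + 3)^2*(q^3 + 5*q^2 - 2*q - 24) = (q - 2)*(q + 1)*(q + 3)^2*(q^2 + 7*q + 12) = (q - 2)*(q + 1)*(q + 3)^2*(q + 4)*(q + 3)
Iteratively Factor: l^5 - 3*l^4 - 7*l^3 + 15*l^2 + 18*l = (l + 1)*(l^4 - 4*l^3 - 3*l^2 + 18*l) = (l + 1)*(l + 2)*(l^3 - 6*l^2 + 9*l) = l*(l + 1)*(l + 2)*(l^2 - 6*l + 9) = l*(l - 3)*(l + 1)*(l + 2)*(l - 3)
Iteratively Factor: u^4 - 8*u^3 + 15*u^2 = (u)*(u^3 - 8*u^2 + 15*u) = u*(u - 3)*(u^2 - 5*u) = u*(u - 5)*(u - 3)*(u)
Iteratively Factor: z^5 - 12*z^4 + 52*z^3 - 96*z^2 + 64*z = (z - 4)*(z^4 - 8*z^3 + 20*z^2 - 16*z) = z*(z - 4)*(z^3 - 8*z^2 + 20*z - 16) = z*(z - 4)^2*(z^2 - 4*z + 4) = z*(z - 4)^2*(z - 2)*(z - 2)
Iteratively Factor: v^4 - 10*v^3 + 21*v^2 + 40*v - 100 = (v - 5)*(v^3 - 5*v^2 - 4*v + 20) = (v - 5)*(v + 2)*(v^2 - 7*v + 10) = (v - 5)^2*(v + 2)*(v - 2)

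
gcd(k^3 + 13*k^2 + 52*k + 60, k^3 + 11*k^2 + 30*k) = k^2 + 11*k + 30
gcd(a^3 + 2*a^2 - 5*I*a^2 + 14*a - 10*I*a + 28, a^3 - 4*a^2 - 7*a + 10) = a + 2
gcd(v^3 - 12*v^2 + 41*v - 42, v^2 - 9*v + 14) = v^2 - 9*v + 14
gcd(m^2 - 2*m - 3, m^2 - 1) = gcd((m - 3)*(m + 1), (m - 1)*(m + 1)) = m + 1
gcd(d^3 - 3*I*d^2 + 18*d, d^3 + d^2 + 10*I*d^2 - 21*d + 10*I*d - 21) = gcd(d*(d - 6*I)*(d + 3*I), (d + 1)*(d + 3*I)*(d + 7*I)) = d + 3*I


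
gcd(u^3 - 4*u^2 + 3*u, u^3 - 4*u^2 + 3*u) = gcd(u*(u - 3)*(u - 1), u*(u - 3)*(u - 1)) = u^3 - 4*u^2 + 3*u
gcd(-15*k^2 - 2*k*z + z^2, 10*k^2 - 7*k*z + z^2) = -5*k + z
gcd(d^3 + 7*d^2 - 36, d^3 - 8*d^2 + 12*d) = d - 2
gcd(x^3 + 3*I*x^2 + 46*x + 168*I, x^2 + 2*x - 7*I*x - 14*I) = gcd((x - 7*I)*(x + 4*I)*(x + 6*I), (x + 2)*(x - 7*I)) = x - 7*I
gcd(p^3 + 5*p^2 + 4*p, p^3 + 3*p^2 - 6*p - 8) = p^2 + 5*p + 4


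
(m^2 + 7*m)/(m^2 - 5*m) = (m + 7)/(m - 5)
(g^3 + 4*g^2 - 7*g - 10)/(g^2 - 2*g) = g + 6 + 5/g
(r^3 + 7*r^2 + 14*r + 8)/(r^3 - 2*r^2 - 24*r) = (r^2 + 3*r + 2)/(r*(r - 6))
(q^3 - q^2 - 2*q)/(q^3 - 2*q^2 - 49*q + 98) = q*(q + 1)/(q^2 - 49)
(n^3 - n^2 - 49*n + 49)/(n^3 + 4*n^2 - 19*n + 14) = (n - 7)/(n - 2)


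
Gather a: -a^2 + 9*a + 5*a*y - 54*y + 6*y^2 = -a^2 + a*(5*y + 9) + 6*y^2 - 54*y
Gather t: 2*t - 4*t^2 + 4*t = -4*t^2 + 6*t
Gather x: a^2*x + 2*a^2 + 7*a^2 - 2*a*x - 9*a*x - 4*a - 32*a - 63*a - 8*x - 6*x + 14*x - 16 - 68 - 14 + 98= 9*a^2 - 99*a + x*(a^2 - 11*a)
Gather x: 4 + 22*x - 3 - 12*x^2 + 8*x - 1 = -12*x^2 + 30*x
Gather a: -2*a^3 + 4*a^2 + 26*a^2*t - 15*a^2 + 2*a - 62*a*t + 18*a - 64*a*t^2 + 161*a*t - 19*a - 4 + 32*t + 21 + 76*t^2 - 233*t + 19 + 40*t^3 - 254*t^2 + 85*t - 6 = -2*a^3 + a^2*(26*t - 11) + a*(-64*t^2 + 99*t + 1) + 40*t^3 - 178*t^2 - 116*t + 30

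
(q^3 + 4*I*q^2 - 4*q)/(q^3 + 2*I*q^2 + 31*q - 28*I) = q*(q^2 + 4*I*q - 4)/(q^3 + 2*I*q^2 + 31*q - 28*I)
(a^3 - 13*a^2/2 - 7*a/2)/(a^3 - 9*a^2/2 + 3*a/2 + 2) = a*(a - 7)/(a^2 - 5*a + 4)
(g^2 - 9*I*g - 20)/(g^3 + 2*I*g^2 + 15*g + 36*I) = (g - 5*I)/(g^2 + 6*I*g - 9)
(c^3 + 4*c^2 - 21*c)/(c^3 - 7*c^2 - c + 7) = c*(c^2 + 4*c - 21)/(c^3 - 7*c^2 - c + 7)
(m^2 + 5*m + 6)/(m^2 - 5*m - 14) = (m + 3)/(m - 7)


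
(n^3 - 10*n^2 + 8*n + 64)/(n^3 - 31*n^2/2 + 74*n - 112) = 2*(n + 2)/(2*n - 7)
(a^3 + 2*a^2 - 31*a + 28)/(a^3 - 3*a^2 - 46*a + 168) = (a - 1)/(a - 6)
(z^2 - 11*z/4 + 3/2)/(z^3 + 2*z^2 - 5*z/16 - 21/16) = 4*(z - 2)/(4*z^2 + 11*z + 7)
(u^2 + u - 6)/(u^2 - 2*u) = (u + 3)/u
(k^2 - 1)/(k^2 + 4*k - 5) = (k + 1)/(k + 5)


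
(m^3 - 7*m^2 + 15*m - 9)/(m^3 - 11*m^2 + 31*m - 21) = (m - 3)/(m - 7)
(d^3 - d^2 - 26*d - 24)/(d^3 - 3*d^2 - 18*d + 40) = (d^2 - 5*d - 6)/(d^2 - 7*d + 10)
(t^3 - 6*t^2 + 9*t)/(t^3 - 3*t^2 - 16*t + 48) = t*(t - 3)/(t^2 - 16)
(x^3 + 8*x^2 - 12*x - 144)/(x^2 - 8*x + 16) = (x^2 + 12*x + 36)/(x - 4)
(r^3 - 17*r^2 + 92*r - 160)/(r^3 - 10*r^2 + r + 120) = (r - 4)/(r + 3)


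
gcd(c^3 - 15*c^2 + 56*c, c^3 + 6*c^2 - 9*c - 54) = 1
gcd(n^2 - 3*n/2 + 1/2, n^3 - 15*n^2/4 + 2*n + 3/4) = n - 1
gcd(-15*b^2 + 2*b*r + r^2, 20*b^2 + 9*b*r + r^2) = 5*b + r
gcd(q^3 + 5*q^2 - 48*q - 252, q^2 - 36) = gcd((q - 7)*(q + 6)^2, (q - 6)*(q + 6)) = q + 6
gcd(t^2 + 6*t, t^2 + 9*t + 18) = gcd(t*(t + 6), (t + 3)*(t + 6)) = t + 6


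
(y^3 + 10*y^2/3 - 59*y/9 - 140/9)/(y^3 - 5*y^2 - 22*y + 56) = (9*y^2 - 6*y - 35)/(9*(y^2 - 9*y + 14))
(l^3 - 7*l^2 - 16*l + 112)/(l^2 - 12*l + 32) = (l^2 - 3*l - 28)/(l - 8)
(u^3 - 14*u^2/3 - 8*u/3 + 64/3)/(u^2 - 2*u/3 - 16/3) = u - 4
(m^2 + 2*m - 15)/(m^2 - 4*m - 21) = (-m^2 - 2*m + 15)/(-m^2 + 4*m + 21)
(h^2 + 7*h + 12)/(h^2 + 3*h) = (h + 4)/h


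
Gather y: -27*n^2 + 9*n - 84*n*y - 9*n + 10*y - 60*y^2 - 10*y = -27*n^2 - 84*n*y - 60*y^2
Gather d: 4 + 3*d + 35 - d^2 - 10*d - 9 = -d^2 - 7*d + 30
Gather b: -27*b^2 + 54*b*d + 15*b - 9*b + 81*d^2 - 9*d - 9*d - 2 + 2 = -27*b^2 + b*(54*d + 6) + 81*d^2 - 18*d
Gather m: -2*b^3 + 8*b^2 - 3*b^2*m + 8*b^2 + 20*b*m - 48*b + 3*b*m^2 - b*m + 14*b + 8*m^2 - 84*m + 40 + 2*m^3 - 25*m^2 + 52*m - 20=-2*b^3 + 16*b^2 - 34*b + 2*m^3 + m^2*(3*b - 17) + m*(-3*b^2 + 19*b - 32) + 20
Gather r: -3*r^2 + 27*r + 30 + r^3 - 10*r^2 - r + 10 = r^3 - 13*r^2 + 26*r + 40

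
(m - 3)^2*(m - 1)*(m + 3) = m^4 - 4*m^3 - 6*m^2 + 36*m - 27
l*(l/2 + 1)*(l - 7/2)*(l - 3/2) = l^4/2 - 3*l^3/2 - 19*l^2/8 + 21*l/4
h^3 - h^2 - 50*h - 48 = (h - 8)*(h + 1)*(h + 6)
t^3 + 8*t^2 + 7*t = t*(t + 1)*(t + 7)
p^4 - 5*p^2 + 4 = (p - 2)*(p - 1)*(p + 1)*(p + 2)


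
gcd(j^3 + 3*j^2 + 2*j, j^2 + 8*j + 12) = j + 2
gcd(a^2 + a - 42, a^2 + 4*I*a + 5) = 1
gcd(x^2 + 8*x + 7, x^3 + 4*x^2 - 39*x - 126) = x + 7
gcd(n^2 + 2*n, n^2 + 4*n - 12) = 1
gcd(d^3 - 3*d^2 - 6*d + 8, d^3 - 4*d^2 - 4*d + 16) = d^2 - 2*d - 8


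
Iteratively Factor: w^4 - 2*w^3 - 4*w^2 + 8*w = (w + 2)*(w^3 - 4*w^2 + 4*w) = w*(w + 2)*(w^2 - 4*w + 4) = w*(w - 2)*(w + 2)*(w - 2)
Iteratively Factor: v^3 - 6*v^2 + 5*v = (v - 1)*(v^2 - 5*v) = (v - 5)*(v - 1)*(v)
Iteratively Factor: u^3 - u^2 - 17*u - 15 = (u + 1)*(u^2 - 2*u - 15) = (u - 5)*(u + 1)*(u + 3)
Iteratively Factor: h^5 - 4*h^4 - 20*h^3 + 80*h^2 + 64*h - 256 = (h - 2)*(h^4 - 2*h^3 - 24*h^2 + 32*h + 128) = (h - 2)*(h + 2)*(h^3 - 4*h^2 - 16*h + 64) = (h - 4)*(h - 2)*(h + 2)*(h^2 - 16) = (h - 4)^2*(h - 2)*(h + 2)*(h + 4)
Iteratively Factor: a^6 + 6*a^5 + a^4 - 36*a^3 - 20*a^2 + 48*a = (a - 1)*(a^5 + 7*a^4 + 8*a^3 - 28*a^2 - 48*a) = (a - 1)*(a + 2)*(a^4 + 5*a^3 - 2*a^2 - 24*a) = (a - 2)*(a - 1)*(a + 2)*(a^3 + 7*a^2 + 12*a) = (a - 2)*(a - 1)*(a + 2)*(a + 4)*(a^2 + 3*a) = a*(a - 2)*(a - 1)*(a + 2)*(a + 4)*(a + 3)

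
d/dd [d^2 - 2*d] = 2*d - 2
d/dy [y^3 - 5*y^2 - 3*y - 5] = 3*y^2 - 10*y - 3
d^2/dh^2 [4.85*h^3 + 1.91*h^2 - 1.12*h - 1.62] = 29.1*h + 3.82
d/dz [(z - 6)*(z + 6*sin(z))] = z + (z - 6)*(6*cos(z) + 1) + 6*sin(z)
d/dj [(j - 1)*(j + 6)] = 2*j + 5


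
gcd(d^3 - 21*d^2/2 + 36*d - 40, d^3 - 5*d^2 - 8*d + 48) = d^2 - 8*d + 16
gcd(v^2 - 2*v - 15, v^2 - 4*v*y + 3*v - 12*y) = v + 3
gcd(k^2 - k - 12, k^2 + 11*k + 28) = 1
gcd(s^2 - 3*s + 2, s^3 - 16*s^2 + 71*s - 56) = s - 1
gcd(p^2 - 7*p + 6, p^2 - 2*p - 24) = p - 6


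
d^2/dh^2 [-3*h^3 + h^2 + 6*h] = 2 - 18*h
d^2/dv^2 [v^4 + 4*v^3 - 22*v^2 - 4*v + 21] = 12*v^2 + 24*v - 44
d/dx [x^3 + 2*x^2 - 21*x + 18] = 3*x^2 + 4*x - 21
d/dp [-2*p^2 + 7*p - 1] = 7 - 4*p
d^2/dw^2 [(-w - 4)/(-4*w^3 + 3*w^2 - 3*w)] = 6*(16*w^5 + 116*w^4 - 129*w^3 + 84*w^2 - 36*w + 12)/(w^3*(64*w^6 - 144*w^5 + 252*w^4 - 243*w^3 + 189*w^2 - 81*w + 27))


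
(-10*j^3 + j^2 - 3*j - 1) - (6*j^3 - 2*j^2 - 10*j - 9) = -16*j^3 + 3*j^2 + 7*j + 8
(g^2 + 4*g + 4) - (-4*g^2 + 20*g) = 5*g^2 - 16*g + 4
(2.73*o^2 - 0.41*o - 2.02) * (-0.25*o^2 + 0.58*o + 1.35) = -0.6825*o^4 + 1.6859*o^3 + 3.9527*o^2 - 1.7251*o - 2.727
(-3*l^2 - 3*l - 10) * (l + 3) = -3*l^3 - 12*l^2 - 19*l - 30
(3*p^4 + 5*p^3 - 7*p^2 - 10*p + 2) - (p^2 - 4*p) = 3*p^4 + 5*p^3 - 8*p^2 - 6*p + 2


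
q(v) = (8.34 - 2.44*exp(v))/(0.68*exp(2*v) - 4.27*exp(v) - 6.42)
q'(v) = (8.34 - 2.44*exp(v))*(-1.36*exp(2*v) + 4.27*exp(v))/(0.68*exp(2*v) - 4.27*exp(v) - 6.42)^2 - 2.44*exp(v)/(0.68*exp(2*v) - 4.27*exp(v) - 6.42) = (1.6592*exp(2*v) - 11.3424*exp(v) + 51.2766)*exp(v)/(0.4624*exp(4*v) - 5.8072*exp(3*v) + 9.5017*exp(2*v) + 54.8268*exp(v) + 41.2164)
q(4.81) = -0.03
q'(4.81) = 0.03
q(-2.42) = -1.20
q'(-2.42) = 0.10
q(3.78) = -0.09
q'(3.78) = 0.10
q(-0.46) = -0.77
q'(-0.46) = 0.36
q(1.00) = -0.13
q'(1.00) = 0.53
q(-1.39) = -1.04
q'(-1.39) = 0.22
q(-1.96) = -1.14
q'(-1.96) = 0.14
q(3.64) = -0.10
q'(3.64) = 0.12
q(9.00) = 0.00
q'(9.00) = 0.00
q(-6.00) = -1.30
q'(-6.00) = 0.00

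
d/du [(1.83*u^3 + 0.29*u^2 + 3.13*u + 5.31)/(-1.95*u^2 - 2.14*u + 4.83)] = (-3.5685*u^4 - 7.8324*u^3 + 31.9996*u^2 + 23.5104*u + 26.4813)/(3.8025*u^4 + 8.346*u^3 - 14.2574*u^2 - 20.6724*u + 23.3289)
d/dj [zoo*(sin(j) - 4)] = zoo*cos(j)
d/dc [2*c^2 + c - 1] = 4*c + 1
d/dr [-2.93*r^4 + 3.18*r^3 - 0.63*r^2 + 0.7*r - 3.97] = -11.72*r^3 + 9.54*r^2 - 1.26*r + 0.7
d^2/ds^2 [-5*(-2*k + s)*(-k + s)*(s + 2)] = 30*k - 30*s - 20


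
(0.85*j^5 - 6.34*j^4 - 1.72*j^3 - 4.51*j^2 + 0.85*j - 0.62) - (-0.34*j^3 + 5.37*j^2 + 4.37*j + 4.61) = 0.85*j^5 - 6.34*j^4 - 1.38*j^3 - 9.88*j^2 - 3.52*j - 5.23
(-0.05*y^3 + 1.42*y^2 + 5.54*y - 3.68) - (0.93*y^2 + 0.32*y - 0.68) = -0.05*y^3 + 0.49*y^2 + 5.22*y - 3.0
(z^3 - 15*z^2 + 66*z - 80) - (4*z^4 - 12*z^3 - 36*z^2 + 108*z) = -4*z^4 + 13*z^3 + 21*z^2 - 42*z - 80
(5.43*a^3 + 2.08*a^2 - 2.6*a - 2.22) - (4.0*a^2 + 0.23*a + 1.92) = 5.43*a^3 - 1.92*a^2 - 2.83*a - 4.14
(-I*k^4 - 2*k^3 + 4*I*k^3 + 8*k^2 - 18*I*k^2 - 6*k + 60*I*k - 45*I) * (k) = -I*k^5 - 2*k^4 + 4*I*k^4 + 8*k^3 - 18*I*k^3 - 6*k^2 + 60*I*k^2 - 45*I*k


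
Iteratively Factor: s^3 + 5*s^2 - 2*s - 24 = (s + 3)*(s^2 + 2*s - 8) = (s + 3)*(s + 4)*(s - 2)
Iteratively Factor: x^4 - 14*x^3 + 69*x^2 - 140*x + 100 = (x - 2)*(x^3 - 12*x^2 + 45*x - 50) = (x - 5)*(x - 2)*(x^2 - 7*x + 10) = (x - 5)*(x - 2)^2*(x - 5)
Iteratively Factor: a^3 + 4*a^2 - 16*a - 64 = (a - 4)*(a^2 + 8*a + 16) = (a - 4)*(a + 4)*(a + 4)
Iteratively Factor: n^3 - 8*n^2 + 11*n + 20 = (n - 4)*(n^2 - 4*n - 5) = (n - 5)*(n - 4)*(n + 1)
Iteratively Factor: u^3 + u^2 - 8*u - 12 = (u + 2)*(u^2 - u - 6) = (u - 3)*(u + 2)*(u + 2)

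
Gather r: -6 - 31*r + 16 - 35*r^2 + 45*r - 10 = -35*r^2 + 14*r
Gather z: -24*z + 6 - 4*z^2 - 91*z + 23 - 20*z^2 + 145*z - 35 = -24*z^2 + 30*z - 6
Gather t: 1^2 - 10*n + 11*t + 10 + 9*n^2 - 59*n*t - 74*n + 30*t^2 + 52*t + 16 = 9*n^2 - 84*n + 30*t^2 + t*(63 - 59*n) + 27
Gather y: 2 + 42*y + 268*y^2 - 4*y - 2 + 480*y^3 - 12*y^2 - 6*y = 480*y^3 + 256*y^2 + 32*y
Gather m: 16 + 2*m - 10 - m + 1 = m + 7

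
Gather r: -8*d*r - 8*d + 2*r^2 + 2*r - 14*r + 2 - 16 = -8*d + 2*r^2 + r*(-8*d - 12) - 14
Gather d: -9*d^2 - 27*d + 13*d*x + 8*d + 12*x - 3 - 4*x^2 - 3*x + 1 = -9*d^2 + d*(13*x - 19) - 4*x^2 + 9*x - 2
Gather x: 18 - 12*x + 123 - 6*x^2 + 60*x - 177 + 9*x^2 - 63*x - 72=3*x^2 - 15*x - 108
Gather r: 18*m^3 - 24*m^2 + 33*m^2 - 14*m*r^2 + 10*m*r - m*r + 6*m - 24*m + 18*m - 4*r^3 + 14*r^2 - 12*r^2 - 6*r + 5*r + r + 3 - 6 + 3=18*m^3 + 9*m^2 + 9*m*r - 4*r^3 + r^2*(2 - 14*m)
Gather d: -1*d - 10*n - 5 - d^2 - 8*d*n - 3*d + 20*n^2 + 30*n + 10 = -d^2 + d*(-8*n - 4) + 20*n^2 + 20*n + 5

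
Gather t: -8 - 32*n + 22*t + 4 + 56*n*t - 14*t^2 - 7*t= -32*n - 14*t^2 + t*(56*n + 15) - 4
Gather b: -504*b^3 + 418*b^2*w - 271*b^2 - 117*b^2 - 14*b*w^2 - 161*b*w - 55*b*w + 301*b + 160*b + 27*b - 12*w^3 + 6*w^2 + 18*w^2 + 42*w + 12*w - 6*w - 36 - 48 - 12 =-504*b^3 + b^2*(418*w - 388) + b*(-14*w^2 - 216*w + 488) - 12*w^3 + 24*w^2 + 48*w - 96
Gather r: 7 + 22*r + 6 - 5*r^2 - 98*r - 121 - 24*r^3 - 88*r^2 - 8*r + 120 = -24*r^3 - 93*r^2 - 84*r + 12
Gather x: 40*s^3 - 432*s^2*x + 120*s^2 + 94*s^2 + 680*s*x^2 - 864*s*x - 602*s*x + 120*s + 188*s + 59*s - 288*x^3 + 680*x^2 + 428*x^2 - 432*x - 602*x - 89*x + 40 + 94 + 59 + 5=40*s^3 + 214*s^2 + 367*s - 288*x^3 + x^2*(680*s + 1108) + x*(-432*s^2 - 1466*s - 1123) + 198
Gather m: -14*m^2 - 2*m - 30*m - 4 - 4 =-14*m^2 - 32*m - 8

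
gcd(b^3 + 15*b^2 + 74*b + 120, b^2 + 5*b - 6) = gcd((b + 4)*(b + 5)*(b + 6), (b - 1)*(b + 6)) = b + 6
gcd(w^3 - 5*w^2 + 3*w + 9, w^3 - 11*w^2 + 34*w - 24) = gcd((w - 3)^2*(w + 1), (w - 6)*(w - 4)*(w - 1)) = 1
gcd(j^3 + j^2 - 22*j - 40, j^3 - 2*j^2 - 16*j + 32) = j + 4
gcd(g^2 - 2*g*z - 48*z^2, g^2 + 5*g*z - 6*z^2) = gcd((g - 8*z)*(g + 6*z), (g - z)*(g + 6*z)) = g + 6*z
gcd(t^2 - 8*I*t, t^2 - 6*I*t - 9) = 1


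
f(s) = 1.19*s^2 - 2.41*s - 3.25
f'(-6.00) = -16.69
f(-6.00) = 54.05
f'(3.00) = 4.73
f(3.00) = 0.23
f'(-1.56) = -6.12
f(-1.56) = 3.41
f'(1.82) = 1.92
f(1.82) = -3.69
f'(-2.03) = -7.24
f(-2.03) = 6.55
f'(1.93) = 2.18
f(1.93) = -3.47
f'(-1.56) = -6.12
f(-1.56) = 3.41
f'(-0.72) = -4.12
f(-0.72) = -0.90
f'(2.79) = 4.23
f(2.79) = -0.71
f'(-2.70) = -8.84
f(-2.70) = 11.93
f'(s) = 2.38*s - 2.41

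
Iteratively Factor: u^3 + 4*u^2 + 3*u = (u)*(u^2 + 4*u + 3) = u*(u + 3)*(u + 1)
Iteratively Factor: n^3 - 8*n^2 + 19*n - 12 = (n - 1)*(n^2 - 7*n + 12) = (n - 3)*(n - 1)*(n - 4)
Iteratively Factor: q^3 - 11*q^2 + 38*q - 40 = (q - 2)*(q^2 - 9*q + 20) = (q - 4)*(q - 2)*(q - 5)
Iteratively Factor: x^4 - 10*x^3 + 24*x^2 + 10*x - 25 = (x - 1)*(x^3 - 9*x^2 + 15*x + 25) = (x - 5)*(x - 1)*(x^2 - 4*x - 5) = (x - 5)^2*(x - 1)*(x + 1)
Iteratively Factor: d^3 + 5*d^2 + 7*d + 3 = (d + 1)*(d^2 + 4*d + 3) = (d + 1)^2*(d + 3)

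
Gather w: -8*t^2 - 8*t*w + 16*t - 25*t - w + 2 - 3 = -8*t^2 - 9*t + w*(-8*t - 1) - 1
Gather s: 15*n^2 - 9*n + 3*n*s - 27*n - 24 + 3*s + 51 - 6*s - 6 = 15*n^2 - 36*n + s*(3*n - 3) + 21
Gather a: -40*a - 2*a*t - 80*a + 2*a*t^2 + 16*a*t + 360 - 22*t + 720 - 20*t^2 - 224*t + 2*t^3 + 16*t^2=a*(2*t^2 + 14*t - 120) + 2*t^3 - 4*t^2 - 246*t + 1080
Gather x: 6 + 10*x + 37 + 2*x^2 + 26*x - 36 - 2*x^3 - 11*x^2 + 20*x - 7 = -2*x^3 - 9*x^2 + 56*x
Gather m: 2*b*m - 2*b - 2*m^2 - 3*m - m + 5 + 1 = -2*b - 2*m^2 + m*(2*b - 4) + 6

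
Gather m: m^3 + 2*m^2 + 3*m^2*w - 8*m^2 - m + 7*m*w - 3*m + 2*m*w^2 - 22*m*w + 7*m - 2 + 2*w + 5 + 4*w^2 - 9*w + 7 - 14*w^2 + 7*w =m^3 + m^2*(3*w - 6) + m*(2*w^2 - 15*w + 3) - 10*w^2 + 10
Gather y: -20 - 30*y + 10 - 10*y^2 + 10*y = -10*y^2 - 20*y - 10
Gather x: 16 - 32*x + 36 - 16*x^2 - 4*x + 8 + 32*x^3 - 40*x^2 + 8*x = 32*x^3 - 56*x^2 - 28*x + 60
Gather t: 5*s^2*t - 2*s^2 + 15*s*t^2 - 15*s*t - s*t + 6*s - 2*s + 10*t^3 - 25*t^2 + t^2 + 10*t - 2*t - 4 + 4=-2*s^2 + 4*s + 10*t^3 + t^2*(15*s - 24) + t*(5*s^2 - 16*s + 8)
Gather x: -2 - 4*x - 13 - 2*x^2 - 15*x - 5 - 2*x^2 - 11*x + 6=-4*x^2 - 30*x - 14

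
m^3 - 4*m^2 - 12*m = m*(m - 6)*(m + 2)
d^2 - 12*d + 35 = (d - 7)*(d - 5)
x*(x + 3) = x^2 + 3*x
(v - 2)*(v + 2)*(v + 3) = v^3 + 3*v^2 - 4*v - 12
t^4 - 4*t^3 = t^3*(t - 4)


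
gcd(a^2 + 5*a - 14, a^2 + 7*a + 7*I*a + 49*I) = a + 7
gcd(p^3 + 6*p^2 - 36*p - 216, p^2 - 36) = p^2 - 36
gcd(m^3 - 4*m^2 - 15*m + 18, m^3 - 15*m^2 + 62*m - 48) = m^2 - 7*m + 6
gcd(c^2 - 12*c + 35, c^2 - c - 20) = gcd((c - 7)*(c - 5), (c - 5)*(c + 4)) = c - 5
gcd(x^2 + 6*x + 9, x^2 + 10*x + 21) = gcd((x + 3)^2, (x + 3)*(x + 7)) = x + 3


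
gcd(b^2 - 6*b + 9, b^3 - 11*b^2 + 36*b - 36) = b - 3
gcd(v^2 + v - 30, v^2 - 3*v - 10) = v - 5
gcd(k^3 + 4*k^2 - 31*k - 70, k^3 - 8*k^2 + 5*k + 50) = k^2 - 3*k - 10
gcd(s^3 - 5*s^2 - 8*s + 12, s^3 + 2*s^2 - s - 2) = s^2 + s - 2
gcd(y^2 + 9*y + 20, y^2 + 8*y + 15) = y + 5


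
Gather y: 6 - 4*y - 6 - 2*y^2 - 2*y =-2*y^2 - 6*y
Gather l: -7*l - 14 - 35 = -7*l - 49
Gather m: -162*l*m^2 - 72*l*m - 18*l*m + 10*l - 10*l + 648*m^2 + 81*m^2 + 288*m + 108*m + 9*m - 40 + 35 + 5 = m^2*(729 - 162*l) + m*(405 - 90*l)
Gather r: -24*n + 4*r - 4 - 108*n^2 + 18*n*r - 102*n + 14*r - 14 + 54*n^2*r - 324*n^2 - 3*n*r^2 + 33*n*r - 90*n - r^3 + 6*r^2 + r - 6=-432*n^2 - 216*n - r^3 + r^2*(6 - 3*n) + r*(54*n^2 + 51*n + 19) - 24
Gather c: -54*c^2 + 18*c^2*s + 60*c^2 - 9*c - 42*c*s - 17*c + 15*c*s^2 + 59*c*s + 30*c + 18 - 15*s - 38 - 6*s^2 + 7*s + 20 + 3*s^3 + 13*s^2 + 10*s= c^2*(18*s + 6) + c*(15*s^2 + 17*s + 4) + 3*s^3 + 7*s^2 + 2*s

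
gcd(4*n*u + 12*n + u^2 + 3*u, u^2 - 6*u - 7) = 1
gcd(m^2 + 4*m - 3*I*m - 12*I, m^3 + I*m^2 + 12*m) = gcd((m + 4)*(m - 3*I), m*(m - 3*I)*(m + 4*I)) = m - 3*I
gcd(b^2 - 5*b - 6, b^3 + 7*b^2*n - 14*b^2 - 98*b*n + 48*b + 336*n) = b - 6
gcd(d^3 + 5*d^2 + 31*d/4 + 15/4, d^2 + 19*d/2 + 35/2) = d + 5/2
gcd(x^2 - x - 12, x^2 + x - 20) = x - 4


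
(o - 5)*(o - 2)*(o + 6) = o^3 - o^2 - 32*o + 60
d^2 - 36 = (d - 6)*(d + 6)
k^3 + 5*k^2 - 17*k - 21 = (k - 3)*(k + 1)*(k + 7)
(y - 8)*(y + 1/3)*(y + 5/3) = y^3 - 6*y^2 - 139*y/9 - 40/9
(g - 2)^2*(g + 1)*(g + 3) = g^4 - 9*g^2 + 4*g + 12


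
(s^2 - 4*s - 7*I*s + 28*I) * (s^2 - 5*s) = s^4 - 9*s^3 - 7*I*s^3 + 20*s^2 + 63*I*s^2 - 140*I*s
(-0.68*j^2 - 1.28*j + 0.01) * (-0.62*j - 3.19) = 0.4216*j^3 + 2.9628*j^2 + 4.077*j - 0.0319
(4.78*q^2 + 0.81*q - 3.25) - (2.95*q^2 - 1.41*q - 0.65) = 1.83*q^2 + 2.22*q - 2.6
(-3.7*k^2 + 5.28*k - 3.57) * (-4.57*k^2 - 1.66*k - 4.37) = 16.909*k^4 - 17.9876*k^3 + 23.7191*k^2 - 17.1474*k + 15.6009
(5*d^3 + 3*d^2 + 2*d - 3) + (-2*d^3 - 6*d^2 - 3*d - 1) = 3*d^3 - 3*d^2 - d - 4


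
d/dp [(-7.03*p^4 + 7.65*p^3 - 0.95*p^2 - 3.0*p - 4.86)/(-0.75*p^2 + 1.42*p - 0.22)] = (10.545*p^5 - 35.6853*p^4 + 27.9124*p^3 - 8.648*p^2 - 6.872*p + 7.5612)/(0.5625*p^4 - 2.13*p^3 + 2.3464*p^2 - 0.6248*p + 0.0484)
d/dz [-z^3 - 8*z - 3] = -3*z^2 - 8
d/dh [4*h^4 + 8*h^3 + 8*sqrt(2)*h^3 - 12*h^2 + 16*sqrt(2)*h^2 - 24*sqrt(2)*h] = 16*h^3 + 24*h^2 + 24*sqrt(2)*h^2 - 24*h + 32*sqrt(2)*h - 24*sqrt(2)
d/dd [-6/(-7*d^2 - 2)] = -84*d/(7*d^2 + 2)^2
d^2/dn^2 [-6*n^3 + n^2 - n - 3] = 2 - 36*n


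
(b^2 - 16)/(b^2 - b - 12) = (b + 4)/(b + 3)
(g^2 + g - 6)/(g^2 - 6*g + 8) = (g + 3)/(g - 4)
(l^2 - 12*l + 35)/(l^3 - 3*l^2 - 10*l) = (l - 7)/(l*(l + 2))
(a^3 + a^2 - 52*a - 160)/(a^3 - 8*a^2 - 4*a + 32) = (a^2 + 9*a + 20)/(a^2 - 4)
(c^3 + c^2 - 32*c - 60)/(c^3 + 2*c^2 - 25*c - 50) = (c - 6)/(c - 5)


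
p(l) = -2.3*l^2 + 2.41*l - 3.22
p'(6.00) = -25.19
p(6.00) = -71.56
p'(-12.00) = 57.61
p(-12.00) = -363.34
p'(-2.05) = 11.84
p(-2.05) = -17.83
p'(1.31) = -3.62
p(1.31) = -4.01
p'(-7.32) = 36.08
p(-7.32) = -144.10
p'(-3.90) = 20.35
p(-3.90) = -47.60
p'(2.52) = -9.18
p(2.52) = -11.75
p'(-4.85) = 24.72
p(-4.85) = -69.01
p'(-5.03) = 25.55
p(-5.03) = -73.53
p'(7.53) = -32.23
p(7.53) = -115.48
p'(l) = 2.41 - 4.6*l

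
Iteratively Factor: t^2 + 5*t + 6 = (t + 3)*(t + 2)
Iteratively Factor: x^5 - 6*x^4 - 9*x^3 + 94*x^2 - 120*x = (x)*(x^4 - 6*x^3 - 9*x^2 + 94*x - 120) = x*(x - 2)*(x^3 - 4*x^2 - 17*x + 60) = x*(x - 5)*(x - 2)*(x^2 + x - 12) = x*(x - 5)*(x - 2)*(x + 4)*(x - 3)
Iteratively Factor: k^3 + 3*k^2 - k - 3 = (k + 3)*(k^2 - 1) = (k + 1)*(k + 3)*(k - 1)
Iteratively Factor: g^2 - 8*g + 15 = (g - 5)*(g - 3)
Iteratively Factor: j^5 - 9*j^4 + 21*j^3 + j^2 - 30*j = (j)*(j^4 - 9*j^3 + 21*j^2 + j - 30) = j*(j + 1)*(j^3 - 10*j^2 + 31*j - 30) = j*(j - 5)*(j + 1)*(j^2 - 5*j + 6) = j*(j - 5)*(j - 3)*(j + 1)*(j - 2)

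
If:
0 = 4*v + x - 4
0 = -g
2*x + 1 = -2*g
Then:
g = 0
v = 9/8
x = -1/2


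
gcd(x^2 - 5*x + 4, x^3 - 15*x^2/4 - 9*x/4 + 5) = x^2 - 5*x + 4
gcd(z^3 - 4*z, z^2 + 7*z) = z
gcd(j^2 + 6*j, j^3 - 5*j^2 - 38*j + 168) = j + 6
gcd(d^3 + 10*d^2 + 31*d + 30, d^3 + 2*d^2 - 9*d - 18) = d^2 + 5*d + 6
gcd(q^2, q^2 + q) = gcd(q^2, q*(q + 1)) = q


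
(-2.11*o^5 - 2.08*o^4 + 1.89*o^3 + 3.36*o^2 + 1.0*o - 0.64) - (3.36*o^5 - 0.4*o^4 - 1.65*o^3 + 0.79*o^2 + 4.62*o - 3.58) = -5.47*o^5 - 1.68*o^4 + 3.54*o^3 + 2.57*o^2 - 3.62*o + 2.94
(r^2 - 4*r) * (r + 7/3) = r^3 - 5*r^2/3 - 28*r/3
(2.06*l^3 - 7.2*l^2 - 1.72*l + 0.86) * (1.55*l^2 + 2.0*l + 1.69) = 3.193*l^5 - 7.04*l^4 - 13.5846*l^3 - 14.275*l^2 - 1.1868*l + 1.4534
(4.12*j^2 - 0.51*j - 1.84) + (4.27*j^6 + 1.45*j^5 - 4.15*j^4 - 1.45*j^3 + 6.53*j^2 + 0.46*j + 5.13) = 4.27*j^6 + 1.45*j^5 - 4.15*j^4 - 1.45*j^3 + 10.65*j^2 - 0.05*j + 3.29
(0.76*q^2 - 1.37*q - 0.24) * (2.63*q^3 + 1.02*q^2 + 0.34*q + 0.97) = 1.9988*q^5 - 2.8279*q^4 - 1.7702*q^3 + 0.0265999999999999*q^2 - 1.4105*q - 0.2328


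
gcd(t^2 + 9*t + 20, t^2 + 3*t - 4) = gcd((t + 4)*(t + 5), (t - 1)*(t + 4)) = t + 4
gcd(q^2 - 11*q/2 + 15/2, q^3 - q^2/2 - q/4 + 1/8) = 1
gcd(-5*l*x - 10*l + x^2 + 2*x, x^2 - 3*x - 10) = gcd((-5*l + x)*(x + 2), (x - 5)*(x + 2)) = x + 2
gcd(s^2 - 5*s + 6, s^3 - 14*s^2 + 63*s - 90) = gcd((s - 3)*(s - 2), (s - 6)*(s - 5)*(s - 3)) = s - 3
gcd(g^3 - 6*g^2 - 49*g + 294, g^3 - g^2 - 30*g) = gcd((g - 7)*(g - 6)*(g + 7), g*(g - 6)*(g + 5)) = g - 6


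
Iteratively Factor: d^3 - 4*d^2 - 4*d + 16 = (d + 2)*(d^2 - 6*d + 8) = (d - 4)*(d + 2)*(d - 2)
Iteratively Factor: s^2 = (s)*(s)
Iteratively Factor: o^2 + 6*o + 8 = (o + 4)*(o + 2)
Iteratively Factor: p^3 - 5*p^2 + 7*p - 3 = (p - 1)*(p^2 - 4*p + 3) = (p - 3)*(p - 1)*(p - 1)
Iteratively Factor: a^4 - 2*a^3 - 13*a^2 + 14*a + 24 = (a + 3)*(a^3 - 5*a^2 + 2*a + 8) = (a - 4)*(a + 3)*(a^2 - a - 2) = (a - 4)*(a - 2)*(a + 3)*(a + 1)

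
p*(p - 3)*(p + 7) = p^3 + 4*p^2 - 21*p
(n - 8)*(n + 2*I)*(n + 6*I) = n^3 - 8*n^2 + 8*I*n^2 - 12*n - 64*I*n + 96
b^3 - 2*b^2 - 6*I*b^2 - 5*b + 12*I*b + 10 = (b - 2)*(b - 5*I)*(b - I)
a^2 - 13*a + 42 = (a - 7)*(a - 6)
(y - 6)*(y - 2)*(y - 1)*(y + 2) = y^4 - 7*y^3 + 2*y^2 + 28*y - 24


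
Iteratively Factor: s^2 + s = (s + 1)*(s)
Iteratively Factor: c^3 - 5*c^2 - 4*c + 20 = (c + 2)*(c^2 - 7*c + 10) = (c - 5)*(c + 2)*(c - 2)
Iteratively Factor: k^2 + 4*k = (k)*(k + 4)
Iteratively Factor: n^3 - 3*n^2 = (n)*(n^2 - 3*n) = n^2*(n - 3)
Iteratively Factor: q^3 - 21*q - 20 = (q + 1)*(q^2 - q - 20) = (q - 5)*(q + 1)*(q + 4)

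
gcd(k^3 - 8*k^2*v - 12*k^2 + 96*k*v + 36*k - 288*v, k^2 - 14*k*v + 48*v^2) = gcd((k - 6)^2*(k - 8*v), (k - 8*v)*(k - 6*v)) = -k + 8*v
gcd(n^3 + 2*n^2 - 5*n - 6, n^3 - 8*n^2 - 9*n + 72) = n + 3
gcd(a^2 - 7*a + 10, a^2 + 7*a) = 1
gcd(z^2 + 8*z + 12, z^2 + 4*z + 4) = z + 2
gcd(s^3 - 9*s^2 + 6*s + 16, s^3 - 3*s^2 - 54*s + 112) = s^2 - 10*s + 16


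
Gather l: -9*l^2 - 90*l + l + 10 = -9*l^2 - 89*l + 10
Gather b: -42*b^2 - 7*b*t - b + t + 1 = -42*b^2 + b*(-7*t - 1) + t + 1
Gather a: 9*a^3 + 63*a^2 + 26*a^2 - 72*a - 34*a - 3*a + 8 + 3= 9*a^3 + 89*a^2 - 109*a + 11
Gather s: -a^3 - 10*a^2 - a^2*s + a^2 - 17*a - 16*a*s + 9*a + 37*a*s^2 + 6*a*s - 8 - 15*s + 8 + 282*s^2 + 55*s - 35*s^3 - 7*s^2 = -a^3 - 9*a^2 - 8*a - 35*s^3 + s^2*(37*a + 275) + s*(-a^2 - 10*a + 40)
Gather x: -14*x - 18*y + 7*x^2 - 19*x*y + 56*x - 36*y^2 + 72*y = 7*x^2 + x*(42 - 19*y) - 36*y^2 + 54*y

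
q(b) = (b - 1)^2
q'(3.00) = 4.00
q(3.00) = 4.00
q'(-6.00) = -14.00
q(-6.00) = 49.00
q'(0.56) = -0.88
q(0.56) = 0.19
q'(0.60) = -0.80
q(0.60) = 0.16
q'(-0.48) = -2.96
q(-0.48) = 2.19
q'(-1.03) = -4.06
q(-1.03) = 4.12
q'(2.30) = 2.60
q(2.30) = 1.69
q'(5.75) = 9.50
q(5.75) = 22.56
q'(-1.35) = -4.70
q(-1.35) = 5.52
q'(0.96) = -0.08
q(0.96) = 0.00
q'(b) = 2*b - 2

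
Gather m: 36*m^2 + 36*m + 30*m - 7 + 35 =36*m^2 + 66*m + 28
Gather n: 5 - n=5 - n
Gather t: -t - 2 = -t - 2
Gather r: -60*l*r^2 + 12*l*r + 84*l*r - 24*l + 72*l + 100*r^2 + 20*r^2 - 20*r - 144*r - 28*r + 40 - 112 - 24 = 48*l + r^2*(120 - 60*l) + r*(96*l - 192) - 96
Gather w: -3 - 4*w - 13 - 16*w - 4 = -20*w - 20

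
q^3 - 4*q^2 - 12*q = q*(q - 6)*(q + 2)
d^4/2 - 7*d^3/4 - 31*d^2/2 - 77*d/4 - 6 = (d/2 + 1/2)*(d - 8)*(d + 1/2)*(d + 3)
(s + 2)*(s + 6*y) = s^2 + 6*s*y + 2*s + 12*y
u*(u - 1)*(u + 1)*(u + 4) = u^4 + 4*u^3 - u^2 - 4*u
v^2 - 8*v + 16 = (v - 4)^2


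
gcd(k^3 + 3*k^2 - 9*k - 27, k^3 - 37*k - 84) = k + 3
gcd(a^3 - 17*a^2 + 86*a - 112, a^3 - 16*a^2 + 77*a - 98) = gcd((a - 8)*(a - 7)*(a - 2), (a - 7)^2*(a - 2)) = a^2 - 9*a + 14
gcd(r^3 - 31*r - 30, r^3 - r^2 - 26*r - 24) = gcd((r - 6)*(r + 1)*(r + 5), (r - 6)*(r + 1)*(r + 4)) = r^2 - 5*r - 6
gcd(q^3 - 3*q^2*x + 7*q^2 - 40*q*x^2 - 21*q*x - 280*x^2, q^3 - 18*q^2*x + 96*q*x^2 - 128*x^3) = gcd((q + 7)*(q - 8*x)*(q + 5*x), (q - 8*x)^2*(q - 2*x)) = -q + 8*x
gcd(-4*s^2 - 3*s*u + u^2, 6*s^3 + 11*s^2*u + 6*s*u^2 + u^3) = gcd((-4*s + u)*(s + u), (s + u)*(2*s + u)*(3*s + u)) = s + u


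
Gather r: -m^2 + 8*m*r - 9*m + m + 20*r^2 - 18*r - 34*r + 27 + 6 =-m^2 - 8*m + 20*r^2 + r*(8*m - 52) + 33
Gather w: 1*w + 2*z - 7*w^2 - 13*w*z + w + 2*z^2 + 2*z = -7*w^2 + w*(2 - 13*z) + 2*z^2 + 4*z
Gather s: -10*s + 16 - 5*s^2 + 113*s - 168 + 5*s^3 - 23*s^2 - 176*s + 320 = 5*s^3 - 28*s^2 - 73*s + 168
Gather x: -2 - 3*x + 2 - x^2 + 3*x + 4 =4 - x^2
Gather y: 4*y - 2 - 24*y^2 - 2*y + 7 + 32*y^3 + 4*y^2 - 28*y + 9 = 32*y^3 - 20*y^2 - 26*y + 14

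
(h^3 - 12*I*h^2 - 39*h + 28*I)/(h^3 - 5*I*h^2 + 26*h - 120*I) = (h^2 - 8*I*h - 7)/(h^2 - I*h + 30)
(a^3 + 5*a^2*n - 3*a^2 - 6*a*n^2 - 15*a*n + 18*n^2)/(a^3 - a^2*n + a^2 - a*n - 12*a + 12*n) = (a + 6*n)/(a + 4)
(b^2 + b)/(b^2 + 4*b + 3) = b/(b + 3)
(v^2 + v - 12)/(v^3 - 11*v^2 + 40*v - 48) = (v + 4)/(v^2 - 8*v + 16)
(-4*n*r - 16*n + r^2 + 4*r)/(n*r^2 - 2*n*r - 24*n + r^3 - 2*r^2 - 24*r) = (-4*n + r)/(n*r - 6*n + r^2 - 6*r)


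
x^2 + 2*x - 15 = (x - 3)*(x + 5)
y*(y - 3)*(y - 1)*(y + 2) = y^4 - 2*y^3 - 5*y^2 + 6*y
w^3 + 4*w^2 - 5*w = w*(w - 1)*(w + 5)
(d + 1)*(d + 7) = d^2 + 8*d + 7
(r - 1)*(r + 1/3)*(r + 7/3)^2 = r^4 + 4*r^3 + 2*r^2 - 140*r/27 - 49/27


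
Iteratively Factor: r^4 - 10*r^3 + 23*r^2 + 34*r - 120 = (r - 5)*(r^3 - 5*r^2 - 2*r + 24) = (r - 5)*(r - 4)*(r^2 - r - 6) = (r - 5)*(r - 4)*(r - 3)*(r + 2)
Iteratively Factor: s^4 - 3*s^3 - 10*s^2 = (s)*(s^3 - 3*s^2 - 10*s) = s*(s - 5)*(s^2 + 2*s) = s^2*(s - 5)*(s + 2)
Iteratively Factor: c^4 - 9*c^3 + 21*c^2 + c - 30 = (c + 1)*(c^3 - 10*c^2 + 31*c - 30) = (c - 2)*(c + 1)*(c^2 - 8*c + 15) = (c - 5)*(c - 2)*(c + 1)*(c - 3)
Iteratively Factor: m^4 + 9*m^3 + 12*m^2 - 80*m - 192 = (m + 4)*(m^3 + 5*m^2 - 8*m - 48) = (m - 3)*(m + 4)*(m^2 + 8*m + 16) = (m - 3)*(m + 4)^2*(m + 4)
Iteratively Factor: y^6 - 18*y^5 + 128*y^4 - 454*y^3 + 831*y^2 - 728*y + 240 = (y - 4)*(y^5 - 14*y^4 + 72*y^3 - 166*y^2 + 167*y - 60) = (y - 5)*(y - 4)*(y^4 - 9*y^3 + 27*y^2 - 31*y + 12) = (y - 5)*(y - 4)*(y - 3)*(y^3 - 6*y^2 + 9*y - 4) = (y - 5)*(y - 4)*(y - 3)*(y - 1)*(y^2 - 5*y + 4) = (y - 5)*(y - 4)*(y - 3)*(y - 1)^2*(y - 4)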